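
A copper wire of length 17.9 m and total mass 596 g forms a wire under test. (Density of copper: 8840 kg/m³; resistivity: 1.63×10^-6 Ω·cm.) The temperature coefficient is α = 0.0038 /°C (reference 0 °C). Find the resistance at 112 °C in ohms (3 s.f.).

ρ = 1.63×10^-6 Ω·cm = 1.63×10^-8 Ω·m
A = m/(density·L) = 0.596/(8840×17.9) = 3.7665e-06 m²
R = ρL/A = (1.63×10^-8)(17.9)/(3.7665e-06) = 0.07746 Ω
R(112 °C) = 0.07746 × (1 + 0.0038×112) = 0.110 Ω

0.110 Ω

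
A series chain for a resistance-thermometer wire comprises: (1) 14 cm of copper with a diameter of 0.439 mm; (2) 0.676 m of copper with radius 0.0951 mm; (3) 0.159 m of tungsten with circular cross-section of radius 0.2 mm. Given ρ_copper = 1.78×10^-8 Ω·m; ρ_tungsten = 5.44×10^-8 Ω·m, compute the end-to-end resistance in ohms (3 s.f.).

0.509 Ω

Seg 1: A = π(d/2)² = π(2.1950e-04 m)² = 1.514e-07 m²
R_1 = (1.78×10^-8)(0.14)/(1.514e-07) = 0.01646 Ω
Seg 2: A = πr² = π(9.5100e-05 m)² = 2.841e-08 m²
R_2 = (1.78×10^-8)(0.676)/(2.841e-08) = 0.4235 Ω
Seg 3: A = πr² = π(2.0000e-04 m)² = 1.257e-07 m²
R_3 = (5.44×10^-8)(0.159)/(1.257e-07) = 0.06883 Ω
R_total = R_1 + R_2 + R_3 = 0.509 Ω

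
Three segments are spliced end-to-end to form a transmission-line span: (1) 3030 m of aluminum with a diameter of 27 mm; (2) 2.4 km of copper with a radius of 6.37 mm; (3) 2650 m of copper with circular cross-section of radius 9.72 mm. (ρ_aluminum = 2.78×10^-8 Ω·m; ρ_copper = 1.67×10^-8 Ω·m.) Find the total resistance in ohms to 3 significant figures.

0.611 Ω

Seg 1: A = π(d/2)² = π(1.3500e-02 m)² = 5.726e-04 m²
R_1 = (2.78×10^-8)(3030)/(5.726e-04) = 0.1471 Ω
Seg 2: A = πr² = π(6.3700e-03 m)² = 1.275e-04 m²
R_2 = (1.67×10^-8)(2400)/(1.275e-04) = 0.3144 Ω
Seg 3: A = πr² = π(9.7200e-03 m)² = 2.968e-04 m²
R_3 = (1.67×10^-8)(2650)/(2.968e-04) = 0.1491 Ω
R_total = R_1 + R_2 + R_3 = 0.611 Ω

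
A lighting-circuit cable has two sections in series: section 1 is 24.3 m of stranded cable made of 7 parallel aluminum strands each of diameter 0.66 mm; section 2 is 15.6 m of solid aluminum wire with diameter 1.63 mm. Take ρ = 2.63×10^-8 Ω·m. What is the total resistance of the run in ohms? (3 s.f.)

0.463 Ω

Section 1: A_strand = π(3.3000e-04)² = 3.421e-07 m²; R₁ = ρL/(N·A_s) = (2.63×10^-8)(24.3)/(7×3.421e-07) = 0.2669 Ω
Section 2: A = π(d/2)² = π(8.1500e-04 m)² = 2.087e-06 m²
R₂ = (2.63×10^-8)(15.6)/(2.087e-06) = 0.1966 Ω
R = R₁ + R₂ = 0.463 Ω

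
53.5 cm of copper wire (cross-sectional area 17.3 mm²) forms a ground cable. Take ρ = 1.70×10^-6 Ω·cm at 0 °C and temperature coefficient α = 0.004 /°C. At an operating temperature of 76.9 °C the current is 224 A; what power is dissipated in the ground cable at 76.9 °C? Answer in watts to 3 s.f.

34.5 W

ρ = 1.70×10^-6 Ω·cm = 1.70×10^-8 Ω·m
A = 17.3 mm² = 1.730e-05 m²
R₍0₎ = ρL/A = (1.70×10^-8)(0.535)/(1.730e-05) = 5.257×10^-4 Ω
R₍76.9₎ = R₍0₎(1 + αΔT) = 5.257×10^-4 × (1 + 0.004×76.9) = 6.874×10^-4 Ω
P = I²R = (224)² × 6.874×10^-4 = 34.5 W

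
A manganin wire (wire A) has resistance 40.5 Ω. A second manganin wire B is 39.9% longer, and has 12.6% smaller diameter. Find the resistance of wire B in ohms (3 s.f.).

74.2 Ω

R ∝ L/d², so R_B/R_A = (1 + 39.9/100) × (1 − 12.6/100)⁻²
= 1.399 × 1.309 = 1.831
R_B = 1.831 × 40.5 = 74.2 Ω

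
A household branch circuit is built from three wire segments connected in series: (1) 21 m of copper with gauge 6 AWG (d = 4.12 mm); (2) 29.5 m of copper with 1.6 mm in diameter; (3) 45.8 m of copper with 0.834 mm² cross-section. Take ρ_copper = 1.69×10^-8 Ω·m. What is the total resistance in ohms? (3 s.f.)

1.20 Ω

Seg 1: A = π(4.12/2 mm)² = π(2.0600e-03 m)² = 1.333e-05 m²
R_1 = (1.69×10^-8)(21)/(1.333e-05) = 0.02662 Ω
Seg 2: A = π(d/2)² = π(8.0000e-04 m)² = 2.011e-06 m²
R_2 = (1.69×10^-8)(29.5)/(2.011e-06) = 0.248 Ω
Seg 3: A = 0.834 mm² = 8.340e-07 m²
R_3 = (1.69×10^-8)(45.8)/(8.340e-07) = 0.9281 Ω
R_total = R_1 + R_2 + R_3 = 1.20 Ω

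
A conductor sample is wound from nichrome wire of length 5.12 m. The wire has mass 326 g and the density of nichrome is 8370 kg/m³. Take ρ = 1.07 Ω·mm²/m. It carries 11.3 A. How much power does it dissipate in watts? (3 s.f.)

ρ = 1.07 Ω·mm²/m = 1.07×10^-6 Ω·m
A = m/(density·L) = 0.326/(8370×5.12) = 7.6072e-06 m²
R = ρL/A = (1.07×10^-6)(5.12)/(7.6072e-06) = 0.7202 Ω
P = I²R = (11.3)² × 0.7202 = 92.0 W

92.0 W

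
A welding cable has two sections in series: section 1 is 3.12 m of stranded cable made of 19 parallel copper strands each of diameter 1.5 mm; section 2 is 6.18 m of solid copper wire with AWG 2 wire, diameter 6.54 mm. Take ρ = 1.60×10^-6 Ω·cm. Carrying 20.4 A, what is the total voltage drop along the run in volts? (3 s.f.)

0.0904 V

ρ = 1.60×10^-6 Ω·cm = 1.60×10^-8 Ω·m
Section 1: A_strand = π(7.5000e-04)² = 1.767e-06 m²; R₁ = ρL/(N·A_s) = (1.60×10^-8)(3.12)/(19×1.767e-06) = 0.001487 Ω
Section 2: A = π(6.54/2 mm)² = π(3.2700e-03 m)² = 3.359e-05 m²
R₂ = (1.60×10^-8)(6.18)/(3.359e-05) = 0.002943 Ω
R = R₁ + R₂ = 0.00443 Ω
V = IR = 20.4 × 0.00443 = 0.0904 V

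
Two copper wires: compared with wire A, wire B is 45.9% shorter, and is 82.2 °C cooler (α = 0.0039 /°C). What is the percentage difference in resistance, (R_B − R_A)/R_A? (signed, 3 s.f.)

-63.2%

R ∝ ρL/d² with ρ ∝ (1+αΔT), so R_B/R_A = (1 − 45.9/100) × (1 − 0.0039×82.2)
= 0.541 × 0.6794 = 0.3676
(R_B − R_A)/R_A = 0.3676 − 1 = -63.2%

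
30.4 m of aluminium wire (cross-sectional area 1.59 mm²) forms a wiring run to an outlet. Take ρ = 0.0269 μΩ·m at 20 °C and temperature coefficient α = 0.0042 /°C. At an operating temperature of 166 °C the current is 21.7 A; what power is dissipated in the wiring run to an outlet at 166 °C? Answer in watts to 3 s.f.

ρ = 0.0269 μΩ·m = 2.69×10^-8 Ω·m
A = 1.59 mm² = 1.590e-06 m²
R₍20₎ = ρL/A = (2.69×10^-8)(30.4)/(1.590e-06) = 0.5143 Ω
R₍166₎ = R₍20₎(1 + αΔT) = 0.5143 × (1 + 0.0042×146) = 0.8297 Ω
P = I²R = (21.7)² × 0.8297 = 391 W

391 W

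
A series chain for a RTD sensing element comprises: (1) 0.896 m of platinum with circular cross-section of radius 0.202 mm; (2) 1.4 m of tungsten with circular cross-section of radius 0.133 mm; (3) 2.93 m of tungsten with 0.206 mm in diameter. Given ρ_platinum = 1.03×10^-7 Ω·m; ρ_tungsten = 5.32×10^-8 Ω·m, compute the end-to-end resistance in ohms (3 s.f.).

Seg 1: A = πr² = π(2.0200e-04 m)² = 1.282e-07 m²
R_1 = (1.03×10^-7)(0.896)/(1.282e-07) = 0.7199 Ω
Seg 2: A = πr² = π(1.3300e-04 m)² = 5.557e-08 m²
R_2 = (5.32×10^-8)(1.4)/(5.557e-08) = 1.34 Ω
Seg 3: A = π(d/2)² = π(1.0300e-04 m)² = 3.333e-08 m²
R_3 = (5.32×10^-8)(2.93)/(3.333e-08) = 4.677 Ω
R_total = R_1 + R_2 + R_3 = 6.74 Ω

6.74 Ω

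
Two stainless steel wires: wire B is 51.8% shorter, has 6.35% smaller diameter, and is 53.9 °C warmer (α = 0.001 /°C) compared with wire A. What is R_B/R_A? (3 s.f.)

R ∝ ρL/d² with ρ ∝ (1+αΔT), so R_B/R_A = (1 − 51.8/100) × (1 − 6.35/100)⁻² × (1 + 0.001×53.9)
= 0.482 × 1.14 × 1.054 = 0.579

0.579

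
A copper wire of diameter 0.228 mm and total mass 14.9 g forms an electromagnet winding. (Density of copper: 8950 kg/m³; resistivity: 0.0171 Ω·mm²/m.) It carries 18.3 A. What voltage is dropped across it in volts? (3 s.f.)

ρ = 0.0171 Ω·mm²/m = 1.71×10^-8 Ω·m
A = π(d/2)² = π(1.1400e-04 m)² = 4.0828e-08 m²
L = m/(density·A) = 0.0149/(8950×4.0828e-08) = 40.78 m
R = ρL/A = (1.71×10^-8)(40.78)/(4.0828e-08) = 17.08 Ω
V = IR = 18.3 × 17.08 = 313 V

313 V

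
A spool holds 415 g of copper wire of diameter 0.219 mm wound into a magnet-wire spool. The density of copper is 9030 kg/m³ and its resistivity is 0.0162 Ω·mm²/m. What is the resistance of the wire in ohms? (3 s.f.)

525 Ω

ρ = 0.0162 Ω·mm²/m = 1.62×10^-8 Ω·m
A = π(d/2)² = π(1.0950e-04 m)² = 3.7668e-08 m²
L = m/(density·A) = 0.415/(9030×3.7668e-08) = 1220 m
R = ρL/A = (1.62×10^-8)(1220)/(3.7668e-08) = 525 Ω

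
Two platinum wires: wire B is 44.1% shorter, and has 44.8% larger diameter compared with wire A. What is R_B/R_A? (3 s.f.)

R ∝ L/d², so R_B/R_A = (1 − 44.1/100) × (1 + 44.8/100)⁻²
= 0.559 × 0.4769 = 0.267

0.267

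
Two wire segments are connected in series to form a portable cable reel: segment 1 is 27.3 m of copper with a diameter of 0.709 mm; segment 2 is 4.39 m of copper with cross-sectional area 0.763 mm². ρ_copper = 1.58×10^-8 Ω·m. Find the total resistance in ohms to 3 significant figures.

Segment 1: A = π(d/2)² = π(3.5450e-04 m)² = 3.948e-07 m²
R₁ = ρL/A = (1.58×10^-8)(27.3)/(3.948e-07) = 1.093 Ω
Segment 2: A = 0.763 mm² = 7.630e-07 m²
R₂ = (1.58×10^-8)(4.39)/(7.630e-07) = 0.09091 Ω
R = R₁ + R₂ = 1.18 Ω

1.18 Ω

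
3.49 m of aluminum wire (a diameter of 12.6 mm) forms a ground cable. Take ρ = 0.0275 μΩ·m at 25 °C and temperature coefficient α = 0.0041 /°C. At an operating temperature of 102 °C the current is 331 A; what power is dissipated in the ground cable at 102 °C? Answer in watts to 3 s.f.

111 W

ρ = 0.0275 μΩ·m = 2.75×10^-8 Ω·m
A = π(d/2)² = π(6.3000e-03 m)² = 1.247e-04 m²
R₍25₎ = ρL/A = (2.75×10^-8)(3.49)/(1.247e-04) = 7.697×10^-4 Ω
R₍102₎ = R₍25₎(1 + αΔT) = 7.697×10^-4 × (1 + 0.0041×77) = 0.001013 Ω
P = I²R = (331)² × 0.001013 = 111 W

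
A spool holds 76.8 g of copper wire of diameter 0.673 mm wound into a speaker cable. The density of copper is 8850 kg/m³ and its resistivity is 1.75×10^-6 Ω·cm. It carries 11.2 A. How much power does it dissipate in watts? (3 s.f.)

ρ = 1.75×10^-6 Ω·cm = 1.75×10^-8 Ω·m
A = π(d/2)² = π(3.3650e-04 m)² = 3.5573e-07 m²
L = m/(density·A) = 0.0768/(8850×3.5573e-07) = 24.39 m
R = ρL/A = (1.75×10^-8)(24.39)/(3.5573e-07) = 1.2 Ω
P = I²R = (11.2)² × 1.2 = 151 W

151 W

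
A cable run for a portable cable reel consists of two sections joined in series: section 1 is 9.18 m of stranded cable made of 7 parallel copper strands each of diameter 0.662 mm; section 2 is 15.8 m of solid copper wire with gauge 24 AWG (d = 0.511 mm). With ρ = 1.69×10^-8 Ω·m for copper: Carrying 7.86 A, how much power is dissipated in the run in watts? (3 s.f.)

84.4 W

Section 1: A_strand = π(3.3100e-04)² = 3.442e-07 m²; R₁ = ρL/(N·A_s) = (1.69×10^-8)(9.18)/(7×3.442e-07) = 0.06439 Ω
Section 2: A = π(0.511/2 mm)² = π(2.5550e-04 m)² = 2.051e-07 m²
R₂ = (1.69×10^-8)(15.8)/(2.051e-07) = 1.302 Ω
R = R₁ + R₂ = 1.366 Ω
P = I²R = (7.86)² × 1.366 = 84.4 W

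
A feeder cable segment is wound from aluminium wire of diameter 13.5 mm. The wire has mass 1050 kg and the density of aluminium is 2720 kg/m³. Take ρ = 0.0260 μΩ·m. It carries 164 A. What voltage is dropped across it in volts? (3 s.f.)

80.3 V

ρ = 0.0260 μΩ·m = 2.60×10^-8 Ω·m
A = π(d/2)² = π(6.7500e-03 m)² = 1.4314e-04 m²
L = m/(density·A) = 1050/(2720×1.4314e-04) = 2697 m
R = ρL/A = (2.60×10^-8)(2697)/(1.4314e-04) = 0.4899 Ω
V = IR = 164 × 0.4899 = 80.3 V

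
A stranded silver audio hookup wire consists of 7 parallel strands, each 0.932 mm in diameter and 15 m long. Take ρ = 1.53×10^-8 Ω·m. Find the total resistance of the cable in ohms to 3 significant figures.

0.0481 Ω

A_strand = π(4.6600e-04 m)² = 6.822e-07 m²
R_strand = ρL/A = (1.53×10^-8)(15)/(6.822e-07) = 0.3364 Ω
R_total = R_strand/N = 0.3364/7 = 0.0481 Ω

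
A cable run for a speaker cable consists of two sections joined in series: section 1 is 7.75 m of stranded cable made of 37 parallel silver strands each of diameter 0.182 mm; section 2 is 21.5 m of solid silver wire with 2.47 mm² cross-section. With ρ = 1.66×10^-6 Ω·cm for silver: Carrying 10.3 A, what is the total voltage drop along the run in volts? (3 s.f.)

ρ = 1.66×10^-6 Ω·cm = 1.66×10^-8 Ω·m
Section 1: A_strand = π(9.1000e-05)² = 2.602e-08 m²; R₁ = ρL/(N·A_s) = (1.66×10^-8)(7.75)/(37×2.602e-08) = 0.1337 Ω
Section 2: A = 2.47 mm² = 2.470e-06 m²
R₂ = (1.66×10^-8)(21.5)/(2.470e-06) = 0.1445 Ω
R = R₁ + R₂ = 0.2781 Ω
V = IR = 10.3 × 0.2781 = 2.86 V

2.86 V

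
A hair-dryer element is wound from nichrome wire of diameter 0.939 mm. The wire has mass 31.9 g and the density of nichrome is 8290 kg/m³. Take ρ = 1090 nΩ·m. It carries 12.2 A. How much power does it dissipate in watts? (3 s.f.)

ρ = 1090 nΩ·m = 1.09×10^-6 Ω·m
A = π(d/2)² = π(4.6950e-04 m)² = 6.9250e-07 m²
L = m/(density·A) = 0.0319/(8290×6.9250e-07) = 5.557 m
R = ρL/A = (1.09×10^-6)(5.557)/(6.9250e-07) = 8.746 Ω
P = I²R = (12.2)² × 8.746 = 1300 W

1300 W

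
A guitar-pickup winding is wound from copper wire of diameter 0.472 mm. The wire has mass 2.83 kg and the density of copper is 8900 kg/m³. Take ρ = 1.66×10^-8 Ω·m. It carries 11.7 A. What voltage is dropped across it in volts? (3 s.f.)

A = π(d/2)² = π(2.3600e-04 m)² = 1.7497e-07 m²
L = m/(density·A) = 2.83/(8900×1.7497e-07) = 1817 m
R = ρL/A = (1.66×10^-8)(1817)/(1.7497e-07) = 172.4 Ω
V = IR = 11.7 × 172.4 = 2020 V

2020 V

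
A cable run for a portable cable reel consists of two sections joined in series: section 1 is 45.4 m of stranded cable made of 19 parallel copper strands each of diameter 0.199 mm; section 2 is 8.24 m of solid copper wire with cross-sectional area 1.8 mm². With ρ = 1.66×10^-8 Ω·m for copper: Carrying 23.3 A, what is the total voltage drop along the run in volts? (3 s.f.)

31.5 V

Section 1: A_strand = π(9.9500e-05)² = 3.110e-08 m²; R₁ = ρL/(N·A_s) = (1.66×10^-8)(45.4)/(19×3.110e-08) = 1.275 Ω
Section 2: A = 1.8 mm² = 1.800e-06 m²
R₂ = (1.66×10^-8)(8.24)/(1.800e-06) = 0.07599 Ω
R = R₁ + R₂ = 1.351 Ω
V = IR = 23.3 × 1.351 = 31.5 V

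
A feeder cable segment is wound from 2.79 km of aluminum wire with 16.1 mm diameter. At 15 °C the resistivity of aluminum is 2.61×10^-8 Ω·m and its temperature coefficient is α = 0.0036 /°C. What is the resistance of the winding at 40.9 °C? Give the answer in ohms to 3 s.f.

A = π(d/2)² = π(8.0500e-03 m)² = 2.036e-04 m²
R₍15°C₎ = ρL/A = (2.61×10^-8)(2790)/(2.036e-04) = 0.3577 Ω
R = R₀(1 + αΔT) = 0.3577(1 + 0.0036×25.9) = 0.391 Ω

0.391 Ω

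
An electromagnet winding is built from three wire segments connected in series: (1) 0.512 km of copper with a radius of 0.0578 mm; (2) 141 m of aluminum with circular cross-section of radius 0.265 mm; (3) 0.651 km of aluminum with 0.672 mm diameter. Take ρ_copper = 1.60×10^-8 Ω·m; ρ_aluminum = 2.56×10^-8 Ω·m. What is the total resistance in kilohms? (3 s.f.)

0.844 kΩ

Seg 1: A = πr² = π(5.7800e-05 m)² = 1.050e-08 m²
R_1 = (1.60×10^-8)(512)/(1.050e-08) = 780.5 Ω
Seg 2: A = πr² = π(2.6500e-04 m)² = 2.206e-07 m²
R_2 = (2.56×10^-8)(141)/(2.206e-07) = 16.36 Ω
Seg 3: A = π(d/2)² = π(3.3600e-04 m)² = 3.547e-07 m²
R_3 = (2.56×10^-8)(651)/(3.547e-07) = 46.99 Ω
R_total = R_1 + R_2 + R_3 = 0.844 kΩ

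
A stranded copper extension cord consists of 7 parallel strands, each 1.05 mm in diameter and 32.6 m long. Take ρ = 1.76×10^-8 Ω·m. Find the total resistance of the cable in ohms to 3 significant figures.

A_strand = π(5.2500e-04 m)² = 8.659e-07 m²
R_strand = ρL/A = (1.76×10^-8)(32.6)/(8.659e-07) = 0.6626 Ω
R_total = R_strand/N = 0.6626/7 = 0.0947 Ω

0.0947 Ω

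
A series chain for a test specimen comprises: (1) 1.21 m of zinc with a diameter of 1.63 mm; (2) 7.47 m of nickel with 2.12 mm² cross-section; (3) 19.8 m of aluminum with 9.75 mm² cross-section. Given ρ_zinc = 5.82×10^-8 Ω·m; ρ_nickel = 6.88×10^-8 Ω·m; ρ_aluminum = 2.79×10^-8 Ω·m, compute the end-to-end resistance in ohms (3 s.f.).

0.333 Ω

Seg 1: A = π(d/2)² = π(8.1500e-04 m)² = 2.087e-06 m²
R_1 = (5.82×10^-8)(1.21)/(2.087e-06) = 0.03375 Ω
Seg 2: A = 2.12 mm² = 2.120e-06 m²
R_2 = (6.88×10^-8)(7.47)/(2.120e-06) = 0.2424 Ω
Seg 3: A = 9.75 mm² = 9.750e-06 m²
R_3 = (2.79×10^-8)(19.8)/(9.750e-06) = 0.05666 Ω
R_total = R_1 + R_2 + R_3 = 0.333 Ω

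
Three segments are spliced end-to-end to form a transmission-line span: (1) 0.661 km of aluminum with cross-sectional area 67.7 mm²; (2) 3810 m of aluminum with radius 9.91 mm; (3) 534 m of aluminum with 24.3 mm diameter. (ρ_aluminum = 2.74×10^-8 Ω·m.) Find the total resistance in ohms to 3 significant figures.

Seg 1: A = 67.7 mm² = 6.770e-05 m²
R_1 = (2.74×10^-8)(661)/(6.770e-05) = 0.2675 Ω
Seg 2: A = πr² = π(9.9100e-03 m)² = 3.085e-04 m²
R_2 = (2.74×10^-8)(3810)/(3.085e-04) = 0.3384 Ω
Seg 3: A = π(d/2)² = π(1.2150e-02 m)² = 4.638e-04 m²
R_3 = (2.74×10^-8)(534)/(4.638e-04) = 0.03155 Ω
R_total = R_1 + R_2 + R_3 = 0.637 Ω

0.637 Ω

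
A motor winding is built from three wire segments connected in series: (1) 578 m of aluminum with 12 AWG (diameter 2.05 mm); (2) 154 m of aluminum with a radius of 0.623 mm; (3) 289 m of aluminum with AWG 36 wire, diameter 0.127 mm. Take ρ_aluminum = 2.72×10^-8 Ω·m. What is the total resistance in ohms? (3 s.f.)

629 Ω

Seg 1: A = π(2.05/2 mm)² = π(1.0250e-03 m)² = 3.301e-06 m²
R_1 = (2.72×10^-8)(578)/(3.301e-06) = 4.763 Ω
Seg 2: A = πr² = π(6.2300e-04 m)² = 1.219e-06 m²
R_2 = (2.72×10^-8)(154)/(1.219e-06) = 3.435 Ω
Seg 3: A = π(0.127/2 mm)² = π(6.3500e-05 m)² = 1.267e-08 m²
R_3 = (2.72×10^-8)(289)/(1.267e-08) = 620.5 Ω
R_total = R_1 + R_2 + R_3 = 629 Ω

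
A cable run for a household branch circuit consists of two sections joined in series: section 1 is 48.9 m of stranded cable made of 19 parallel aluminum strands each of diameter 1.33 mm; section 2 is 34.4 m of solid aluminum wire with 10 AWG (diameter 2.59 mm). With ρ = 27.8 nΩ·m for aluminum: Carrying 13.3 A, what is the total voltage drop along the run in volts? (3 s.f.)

ρ = 27.8 nΩ·m = 2.78×10^-8 Ω·m
Section 1: A_strand = π(6.6500e-04)² = 1.389e-06 m²; R₁ = ρL/(N·A_s) = (2.78×10^-8)(48.9)/(19×1.389e-06) = 0.0515 Ω
Section 2: A = π(2.59/2 mm)² = π(1.2950e-03 m)² = 5.269e-06 m²
R₂ = (2.78×10^-8)(34.4)/(5.269e-06) = 0.1815 Ω
R = R₁ + R₂ = 0.233 Ω
V = IR = 13.3 × 0.233 = 3.10 V

3.10 V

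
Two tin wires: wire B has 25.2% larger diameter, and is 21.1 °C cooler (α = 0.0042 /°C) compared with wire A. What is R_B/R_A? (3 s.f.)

R ∝ ρL/d² with ρ ∝ (1+αΔT), so R_B/R_A = (1 + 25.2/100)⁻² × (1 − 0.0042×21.1)
= 0.638 × 0.9114 = 0.581

0.581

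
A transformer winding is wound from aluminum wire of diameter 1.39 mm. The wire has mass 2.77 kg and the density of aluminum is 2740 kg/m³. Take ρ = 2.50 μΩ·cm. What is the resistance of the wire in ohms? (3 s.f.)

11.0 Ω

ρ = 2.50 μΩ·cm = 2.50×10^-8 Ω·m
A = π(d/2)² = π(6.9500e-04 m)² = 1.5175e-06 m²
L = m/(density·A) = 2.77/(2740×1.5175e-06) = 666.2 m
R = ρL/A = (2.50×10^-8)(666.2)/(1.5175e-06) = 11.0 Ω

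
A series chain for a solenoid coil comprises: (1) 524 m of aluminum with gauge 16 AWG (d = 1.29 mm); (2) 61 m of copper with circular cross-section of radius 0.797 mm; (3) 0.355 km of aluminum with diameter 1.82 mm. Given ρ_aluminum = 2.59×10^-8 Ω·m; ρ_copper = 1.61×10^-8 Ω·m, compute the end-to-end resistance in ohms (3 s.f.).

14.4 Ω

Seg 1: A = π(1.29/2 mm)² = π(6.4500e-04 m)² = 1.307e-06 m²
R_1 = (2.59×10^-8)(524)/(1.307e-06) = 10.38 Ω
Seg 2: A = πr² = π(7.9700e-04 m)² = 1.996e-06 m²
R_2 = (1.61×10^-8)(61)/(1.996e-06) = 0.4921 Ω
Seg 3: A = π(d/2)² = π(9.1000e-04 m)² = 2.602e-06 m²
R_3 = (2.59×10^-8)(355)/(2.602e-06) = 3.534 Ω
R_total = R_1 + R_2 + R_3 = 14.4 Ω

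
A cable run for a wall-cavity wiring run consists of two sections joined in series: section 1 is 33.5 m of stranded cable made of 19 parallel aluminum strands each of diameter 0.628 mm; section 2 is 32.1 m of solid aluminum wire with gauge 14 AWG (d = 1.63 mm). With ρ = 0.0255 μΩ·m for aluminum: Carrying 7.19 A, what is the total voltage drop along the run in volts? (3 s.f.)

ρ = 0.0255 μΩ·m = 2.55×10^-8 Ω·m
Section 1: A_strand = π(3.1400e-04)² = 3.097e-07 m²; R₁ = ρL/(N·A_s) = (2.55×10^-8)(33.5)/(19×3.097e-07) = 0.1452 Ω
Section 2: A = π(1.63/2 mm)² = π(8.1500e-04 m)² = 2.087e-06 m²
R₂ = (2.55×10^-8)(32.1)/(2.087e-06) = 0.3923 Ω
R = R₁ + R₂ = 0.5374 Ω
V = IR = 7.19 × 0.5374 = 3.86 V

3.86 V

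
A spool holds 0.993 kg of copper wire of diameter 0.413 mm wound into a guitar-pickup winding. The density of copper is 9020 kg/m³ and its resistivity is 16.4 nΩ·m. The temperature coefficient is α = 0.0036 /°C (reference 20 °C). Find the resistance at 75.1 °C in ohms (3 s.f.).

ρ = 16.4 nΩ·m = 1.64×10^-8 Ω·m
A = π(d/2)² = π(2.0650e-04 m)² = 1.3396e-07 m²
L = m/(density·A) = 0.993/(9020×1.3396e-07) = 821.8 m
R = ρL/A = (1.64×10^-8)(821.8)/(1.3396e-07) = 100.6 Ω
R(75.1 °C) = 100.6 × (1 + 0.0036×55.1) = 121 Ω

121 Ω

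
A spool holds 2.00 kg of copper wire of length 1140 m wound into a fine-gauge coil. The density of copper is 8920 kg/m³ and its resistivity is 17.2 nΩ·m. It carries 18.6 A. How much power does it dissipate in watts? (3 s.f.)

34500 W

ρ = 17.2 nΩ·m = 1.72×10^-8 Ω·m
A = m/(density·L) = 2/(8920×1140) = 1.9668e-07 m²
R = ρL/A = (1.72×10^-8)(1140)/(1.9668e-07) = 99.69 Ω
P = I²R = (18.6)² × 99.69 = 34500 W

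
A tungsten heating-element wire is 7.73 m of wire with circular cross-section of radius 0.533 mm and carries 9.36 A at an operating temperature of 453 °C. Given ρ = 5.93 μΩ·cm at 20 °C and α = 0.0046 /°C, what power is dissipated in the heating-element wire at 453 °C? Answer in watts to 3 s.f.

ρ = 5.93 μΩ·cm = 5.93×10^-8 Ω·m
A = πr² = π(5.3300e-04 m)² = 8.925e-07 m²
R₍20₎ = ρL/A = (5.93×10^-8)(7.73)/(8.925e-07) = 0.5136 Ω
R₍453₎ = R₍20₎(1 + αΔT) = 0.5136 × (1 + 0.0046×433) = 1.537 Ω
P = I²R = (9.36)² × 1.537 = 135 W

135 W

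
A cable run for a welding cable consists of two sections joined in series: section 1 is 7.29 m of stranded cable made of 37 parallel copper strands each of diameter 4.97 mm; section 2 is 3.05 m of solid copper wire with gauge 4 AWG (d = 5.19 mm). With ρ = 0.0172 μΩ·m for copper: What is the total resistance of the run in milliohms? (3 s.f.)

2.65 mΩ

ρ = 0.0172 μΩ·m = 1.72×10^-8 Ω·m
Section 1: A_strand = π(2.4850e-03)² = 1.940e-05 m²; R₁ = ρL/(N·A_s) = (1.72×10^-8)(7.29)/(37×1.940e-05) = 1.747×10^-4 Ω
Section 2: A = π(5.19/2 mm)² = π(2.5950e-03 m)² = 2.116e-05 m²
R₂ = (1.72×10^-8)(3.05)/(2.116e-05) = 0.00248 Ω
R = R₁ + R₂ = 2.65 mΩ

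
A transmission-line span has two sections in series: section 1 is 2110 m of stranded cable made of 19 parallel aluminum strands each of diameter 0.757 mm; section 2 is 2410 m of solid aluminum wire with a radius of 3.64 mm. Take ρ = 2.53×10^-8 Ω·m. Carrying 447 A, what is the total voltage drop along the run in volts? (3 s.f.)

3450 V

Section 1: A_strand = π(3.7850e-04)² = 4.501e-07 m²; R₁ = ρL/(N·A_s) = (2.53×10^-8)(2110)/(19×4.501e-07) = 6.243 Ω
Section 2: A = πr² = π(3.6400e-03 m)² = 4.162e-05 m²
R₂ = (2.53×10^-8)(2410)/(4.162e-05) = 1.465 Ω
R = R₁ + R₂ = 7.707 Ω
V = IR = 447 × 7.707 = 3450 V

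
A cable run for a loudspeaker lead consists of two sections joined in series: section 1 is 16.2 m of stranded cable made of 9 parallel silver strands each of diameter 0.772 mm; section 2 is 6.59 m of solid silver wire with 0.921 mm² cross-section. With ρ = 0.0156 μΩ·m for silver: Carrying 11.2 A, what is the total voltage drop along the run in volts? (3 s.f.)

ρ = 0.0156 μΩ·m = 1.56×10^-8 Ω·m
Section 1: A_strand = π(3.8600e-04)² = 4.681e-07 m²; R₁ = ρL/(N·A_s) = (1.56×10^-8)(16.2)/(9×4.681e-07) = 0.05999 Ω
Section 2: A = 0.921 mm² = 9.210e-07 m²
R₂ = (1.56×10^-8)(6.59)/(9.210e-07) = 0.1116 Ω
R = R₁ + R₂ = 0.1716 Ω
V = IR = 11.2 × 0.1716 = 1.92 V

1.92 V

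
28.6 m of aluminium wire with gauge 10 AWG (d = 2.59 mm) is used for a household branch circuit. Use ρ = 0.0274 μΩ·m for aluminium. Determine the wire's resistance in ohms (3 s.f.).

ρ = 0.0274 μΩ·m = 2.74×10^-8 Ω·m
A = π(2.59/2 mm)² = π(1.2950e-03 m)² = 5.269e-06 m²
R = ρL/A = (2.74×10^-8)(28.6 m)/(5.269e-06 m²) = 0.149 Ω

0.149 Ω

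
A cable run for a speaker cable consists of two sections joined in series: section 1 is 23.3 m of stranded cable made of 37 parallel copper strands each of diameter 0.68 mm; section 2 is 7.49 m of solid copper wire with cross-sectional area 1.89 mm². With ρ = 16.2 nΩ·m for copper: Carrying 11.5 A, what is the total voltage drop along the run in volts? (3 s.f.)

1.06 V

ρ = 16.2 nΩ·m = 1.62×10^-8 Ω·m
Section 1: A_strand = π(3.4000e-04)² = 3.632e-07 m²; R₁ = ρL/(N·A_s) = (1.62×10^-8)(23.3)/(37×3.632e-07) = 0.02809 Ω
Section 2: A = 1.89 mm² = 1.890e-06 m²
R₂ = (1.62×10^-8)(7.49)/(1.890e-06) = 0.0642 Ω
R = R₁ + R₂ = 0.09229 Ω
V = IR = 11.5 × 0.09229 = 1.06 V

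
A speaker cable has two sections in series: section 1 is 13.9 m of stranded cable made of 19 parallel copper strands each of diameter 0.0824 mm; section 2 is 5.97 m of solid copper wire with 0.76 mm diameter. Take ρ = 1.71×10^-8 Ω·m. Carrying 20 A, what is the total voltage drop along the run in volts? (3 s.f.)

51.4 V

Section 1: A_strand = π(4.1200e-05)² = 5.333e-09 m²; R₁ = ρL/(N·A_s) = (1.71×10^-8)(13.9)/(19×5.333e-09) = 2.346 Ω
Section 2: A = π(d/2)² = π(3.8000e-04 m)² = 4.536e-07 m²
R₂ = (1.71×10^-8)(5.97)/(4.536e-07) = 0.225 Ω
R = R₁ + R₂ = 2.571 Ω
V = IR = 20 × 2.571 = 51.4 V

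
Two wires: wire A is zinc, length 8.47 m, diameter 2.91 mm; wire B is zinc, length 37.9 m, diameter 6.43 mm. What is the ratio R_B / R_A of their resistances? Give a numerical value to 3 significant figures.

0.916

R ∝ ρL/d², so R_B/R_A = (L_B/L_A) × (d_A/d_B)²
= (37.9/8.47) × (2.91/6.43)² = 0.916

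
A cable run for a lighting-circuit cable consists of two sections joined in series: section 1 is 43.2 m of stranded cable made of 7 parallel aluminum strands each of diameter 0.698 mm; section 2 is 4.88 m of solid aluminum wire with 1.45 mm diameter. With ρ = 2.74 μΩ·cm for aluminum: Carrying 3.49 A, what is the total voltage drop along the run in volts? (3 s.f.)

ρ = 2.74 μΩ·cm = 2.74×10^-8 Ω·m
Section 1: A_strand = π(3.4900e-04)² = 3.826e-07 m²; R₁ = ρL/(N·A_s) = (2.74×10^-8)(43.2)/(7×3.826e-07) = 0.4419 Ω
Section 2: A = π(d/2)² = π(7.2500e-04 m)² = 1.651e-06 m²
R₂ = (2.74×10^-8)(4.88)/(1.651e-06) = 0.08097 Ω
R = R₁ + R₂ = 0.5229 Ω
V = IR = 3.49 × 0.5229 = 1.82 V

1.82 V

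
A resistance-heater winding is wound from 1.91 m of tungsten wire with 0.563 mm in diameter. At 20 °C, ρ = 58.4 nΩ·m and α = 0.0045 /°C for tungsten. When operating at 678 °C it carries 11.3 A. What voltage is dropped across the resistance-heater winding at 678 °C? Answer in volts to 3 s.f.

20.1 V

ρ = 58.4 nΩ·m = 5.84×10^-8 Ω·m
A = π(d/2)² = π(2.8150e-04 m)² = 2.489e-07 m²
R₍20₎ = ρL/A = (5.84×10^-8)(1.91)/(2.489e-07) = 0.4481 Ω
R₍678₎ = R₍20₎(1 + αΔT) = 0.4481 × (1 + 0.0045×658) = 1.775 Ω
V = IR = 11.3 × 1.775 = 20.1 V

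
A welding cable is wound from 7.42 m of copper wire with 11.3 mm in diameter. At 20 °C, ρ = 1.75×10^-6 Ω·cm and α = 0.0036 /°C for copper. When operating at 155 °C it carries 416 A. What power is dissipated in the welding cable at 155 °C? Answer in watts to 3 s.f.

ρ = 1.75×10^-6 Ω·cm = 1.75×10^-8 Ω·m
A = π(d/2)² = π(5.6500e-03 m)² = 1.003e-04 m²
R₍20₎ = ρL/A = (1.75×10^-8)(7.42)/(1.003e-04) = 0.001295 Ω
R₍155₎ = R₍20₎(1 + αΔT) = 0.001295 × (1 + 0.0036×135) = 0.001924 Ω
P = I²R = (416)² × 0.001924 = 333 W

333 W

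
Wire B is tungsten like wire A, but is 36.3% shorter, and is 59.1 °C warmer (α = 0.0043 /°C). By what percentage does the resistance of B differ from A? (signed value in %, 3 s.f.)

R ∝ ρL/d² with ρ ∝ (1+αΔT), so R_B/R_A = (1 − 36.3/100) × (1 + 0.0043×59.1)
= 0.637 × 1.254 = 0.7989
(R_B − R_A)/R_A = 0.7989 − 1 = -20.1%

-20.1%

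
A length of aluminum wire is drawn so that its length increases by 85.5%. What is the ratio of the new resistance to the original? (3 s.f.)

3.44

k = 1 + 85.5/100 = 1.855; volume constant ⇒ A' = A/k, so R' = k²R.
Factor = 3.44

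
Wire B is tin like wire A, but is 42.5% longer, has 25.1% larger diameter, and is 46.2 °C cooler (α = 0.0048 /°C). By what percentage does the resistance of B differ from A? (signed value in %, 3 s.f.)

R ∝ ρL/d² with ρ ∝ (1+αΔT), so R_B/R_A = (1 + 42.5/100) × (1 + 25.1/100)⁻² × (1 − 0.0048×46.2)
= 1.425 × 0.639 × 0.7782 = 0.7086
(R_B − R_A)/R_A = 0.7086 − 1 = -29.1%

-29.1%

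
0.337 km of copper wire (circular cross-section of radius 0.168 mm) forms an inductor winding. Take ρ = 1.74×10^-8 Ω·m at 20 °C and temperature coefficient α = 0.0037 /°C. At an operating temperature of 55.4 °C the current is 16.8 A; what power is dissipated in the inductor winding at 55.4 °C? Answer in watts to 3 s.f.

21100 W

A = πr² = π(1.6800e-04 m)² = 8.867e-08 m²
R₍20₎ = ρL/A = (1.74×10^-8)(337)/(8.867e-08) = 66.13 Ω
R₍55.4₎ = R₍20₎(1 + αΔT) = 66.13 × (1 + 0.0037×35.4) = 74.79 Ω
P = I²R = (16.8)² × 74.79 = 21100 W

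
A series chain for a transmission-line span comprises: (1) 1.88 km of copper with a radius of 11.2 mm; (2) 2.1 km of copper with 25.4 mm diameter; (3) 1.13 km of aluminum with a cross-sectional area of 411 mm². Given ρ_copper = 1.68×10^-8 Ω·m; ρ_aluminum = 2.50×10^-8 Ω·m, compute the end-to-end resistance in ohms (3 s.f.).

Seg 1: A = πr² = π(1.1200e-02 m)² = 3.941e-04 m²
R_1 = (1.68×10^-8)(1880)/(3.941e-04) = 0.08015 Ω
Seg 2: A = π(d/2)² = π(1.2700e-02 m)² = 5.067e-04 m²
R_2 = (1.68×10^-8)(2100)/(5.067e-04) = 0.06963 Ω
Seg 3: A = 411 mm² = 4.110e-04 m²
R_3 = (2.50×10^-8)(1130)/(4.110e-04) = 0.06873 Ω
R_total = R_1 + R_2 + R_3 = 0.219 Ω

0.219 Ω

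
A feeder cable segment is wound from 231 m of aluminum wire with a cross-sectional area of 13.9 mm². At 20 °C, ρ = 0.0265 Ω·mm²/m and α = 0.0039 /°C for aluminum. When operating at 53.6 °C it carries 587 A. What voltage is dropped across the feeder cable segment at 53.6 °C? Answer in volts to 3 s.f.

292 V

ρ = 0.0265 Ω·mm²/m = 2.65×10^-8 Ω·m
A = 13.9 mm² = 1.390e-05 m²
R₍20₎ = ρL/A = (2.65×10^-8)(231)/(1.390e-05) = 0.4404 Ω
R₍53.6₎ = R₍20₎(1 + αΔT) = 0.4404 × (1 + 0.0039×33.6) = 0.4981 Ω
V = IR = 587 × 0.4981 = 292 V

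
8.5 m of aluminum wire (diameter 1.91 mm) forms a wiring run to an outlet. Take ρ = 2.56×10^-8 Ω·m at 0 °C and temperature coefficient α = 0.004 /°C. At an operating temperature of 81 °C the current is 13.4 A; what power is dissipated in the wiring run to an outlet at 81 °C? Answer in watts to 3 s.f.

18.1 W

A = π(d/2)² = π(9.5500e-04 m)² = 2.865e-06 m²
R₍0₎ = ρL/A = (2.56×10^-8)(8.5)/(2.865e-06) = 0.07595 Ω
R₍81₎ = R₍0₎(1 + αΔT) = 0.07595 × (1 + 0.004×81) = 0.1006 Ω
P = I²R = (13.4)² × 0.1006 = 18.1 W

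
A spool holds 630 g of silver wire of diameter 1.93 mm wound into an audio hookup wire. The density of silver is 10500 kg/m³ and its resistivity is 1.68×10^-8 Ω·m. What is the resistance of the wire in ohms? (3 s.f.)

0.118 Ω

A = π(d/2)² = π(9.6500e-04 m)² = 2.9255e-06 m²
L = m/(density·A) = 0.63/(10500×2.9255e-06) = 20.51 m
R = ρL/A = (1.68×10^-8)(20.51)/(2.9255e-06) = 0.118 Ω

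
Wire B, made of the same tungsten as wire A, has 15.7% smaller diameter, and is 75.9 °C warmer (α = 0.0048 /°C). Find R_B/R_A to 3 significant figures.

R ∝ ρL/d² with ρ ∝ (1+αΔT), so R_B/R_A = (1 − 15.7/100)⁻² × (1 + 0.0048×75.9)
= 1.407 × 1.364 = 1.92

1.92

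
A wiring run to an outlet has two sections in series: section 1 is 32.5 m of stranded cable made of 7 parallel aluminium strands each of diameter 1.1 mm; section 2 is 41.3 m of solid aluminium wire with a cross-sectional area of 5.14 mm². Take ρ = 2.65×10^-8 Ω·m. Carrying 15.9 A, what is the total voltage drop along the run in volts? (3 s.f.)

5.44 V

Section 1: A_strand = π(5.5000e-04)² = 9.503e-07 m²; R₁ = ρL/(N·A_s) = (2.65×10^-8)(32.5)/(7×9.503e-07) = 0.1295 Ω
Section 2: A = 5.14 mm² = 5.140e-06 m²
R₂ = (2.65×10^-8)(41.3)/(5.140e-06) = 0.2129 Ω
R = R₁ + R₂ = 0.3424 Ω
V = IR = 15.9 × 0.3424 = 5.44 V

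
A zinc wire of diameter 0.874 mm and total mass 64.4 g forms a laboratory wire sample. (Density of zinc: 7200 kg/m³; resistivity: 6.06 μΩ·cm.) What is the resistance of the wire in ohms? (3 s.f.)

ρ = 6.06 μΩ·cm = 6.06×10^-8 Ω·m
A = π(d/2)² = π(4.3700e-04 m)² = 5.9995e-07 m²
L = m/(density·A) = 0.0644/(7200×5.9995e-07) = 14.91 m
R = ρL/A = (6.06×10^-8)(14.91)/(5.9995e-07) = 1.51 Ω

1.51 Ω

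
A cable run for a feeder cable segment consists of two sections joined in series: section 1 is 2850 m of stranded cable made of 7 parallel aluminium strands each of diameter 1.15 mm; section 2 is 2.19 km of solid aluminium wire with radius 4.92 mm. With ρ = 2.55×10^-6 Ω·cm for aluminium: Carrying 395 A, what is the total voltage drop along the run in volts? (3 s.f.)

ρ = 2.55×10^-6 Ω·cm = 2.55×10^-8 Ω·m
Section 1: A_strand = π(5.7500e-04)² = 1.039e-06 m²; R₁ = ρL/(N·A_s) = (2.55×10^-8)(2850)/(7×1.039e-06) = 9.995 Ω
Section 2: A = πr² = π(4.9200e-03 m)² = 7.605e-05 m²
R₂ = (2.55×10^-8)(2190)/(7.605e-05) = 0.7344 Ω
R = R₁ + R₂ = 10.73 Ω
V = IR = 395 × 10.73 = 4240 V

4240 V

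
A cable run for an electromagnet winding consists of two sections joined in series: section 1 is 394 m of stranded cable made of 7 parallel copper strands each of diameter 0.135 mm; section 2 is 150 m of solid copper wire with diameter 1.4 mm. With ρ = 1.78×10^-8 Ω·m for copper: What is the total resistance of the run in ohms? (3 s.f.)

71.7 Ω

Section 1: A_strand = π(6.7500e-05)² = 1.431e-08 m²; R₁ = ρL/(N·A_s) = (1.78×10^-8)(394)/(7×1.431e-08) = 69.99 Ω
Section 2: A = π(d/2)² = π(7.0000e-04 m)² = 1.539e-06 m²
R₂ = (1.78×10^-8)(150)/(1.539e-06) = 1.734 Ω
R = R₁ + R₂ = 71.7 Ω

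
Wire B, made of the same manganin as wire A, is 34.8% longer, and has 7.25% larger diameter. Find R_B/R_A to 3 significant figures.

1.17

R ∝ L/d², so R_B/R_A = (1 + 34.8/100) × (1 + 7.25/100)⁻²
= 1.348 × 0.8694 = 1.17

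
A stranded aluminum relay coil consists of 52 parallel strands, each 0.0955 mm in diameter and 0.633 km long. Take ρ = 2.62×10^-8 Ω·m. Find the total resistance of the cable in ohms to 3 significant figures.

44.5 Ω

A_strand = π(4.7750e-05 m)² = 7.163e-09 m²
R_strand = ρL/A = (2.62×10^-8)(633)/(7.163e-09) = 2315 Ω
R_total = R_strand/N = 2315/52 = 44.5 Ω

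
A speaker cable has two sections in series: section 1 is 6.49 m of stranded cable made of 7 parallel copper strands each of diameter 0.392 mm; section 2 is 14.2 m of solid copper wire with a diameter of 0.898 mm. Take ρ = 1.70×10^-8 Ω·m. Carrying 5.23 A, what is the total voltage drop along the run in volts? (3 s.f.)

Section 1: A_strand = π(1.9600e-04)² = 1.207e-07 m²; R₁ = ρL/(N·A_s) = (1.70×10^-8)(6.49)/(7×1.207e-07) = 0.1306 Ω
Section 2: A = π(d/2)² = π(4.4900e-04 m)² = 6.333e-07 m²
R₂ = (1.70×10^-8)(14.2)/(6.333e-07) = 0.3811 Ω
R = R₁ + R₂ = 0.5117 Ω
V = IR = 5.23 × 0.5117 = 2.68 V

2.68 V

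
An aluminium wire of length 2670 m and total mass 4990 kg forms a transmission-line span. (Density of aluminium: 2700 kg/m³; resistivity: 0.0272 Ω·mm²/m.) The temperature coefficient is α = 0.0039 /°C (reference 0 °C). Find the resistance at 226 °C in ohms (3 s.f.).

0.197 Ω

ρ = 0.0272 Ω·mm²/m = 2.72×10^-8 Ω·m
A = m/(density·L) = 4990/(2700×2670) = 6.9219e-04 m²
R = ρL/A = (2.72×10^-8)(2670)/(6.9219e-04) = 0.1049 Ω
R(226 °C) = 0.1049 × (1 + 0.0039×226) = 0.197 Ω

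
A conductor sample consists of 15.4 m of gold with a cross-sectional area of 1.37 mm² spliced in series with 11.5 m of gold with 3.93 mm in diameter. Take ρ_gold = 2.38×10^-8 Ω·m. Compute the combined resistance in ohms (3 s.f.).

0.290 Ω

Segment 1: A = 1.37 mm² = 1.370e-06 m²
R₁ = ρL/A = (2.38×10^-8)(15.4)/(1.370e-06) = 0.2675 Ω
Segment 2: A = π(d/2)² = π(1.9650e-03 m)² = 1.213e-05 m²
R₂ = (2.38×10^-8)(11.5)/(1.213e-05) = 0.02256 Ω
R = R₁ + R₂ = 0.290 Ω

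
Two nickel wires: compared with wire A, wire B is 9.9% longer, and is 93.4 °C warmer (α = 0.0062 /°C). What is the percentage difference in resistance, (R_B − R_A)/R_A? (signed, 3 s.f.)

73.5%

R ∝ ρL/d² with ρ ∝ (1+αΔT), so R_B/R_A = (1 + 9.9/100) × (1 + 0.0062×93.4)
= 1.099 × 1.579 = 1.735
(R_B − R_A)/R_A = 1.735 − 1 = 73.5%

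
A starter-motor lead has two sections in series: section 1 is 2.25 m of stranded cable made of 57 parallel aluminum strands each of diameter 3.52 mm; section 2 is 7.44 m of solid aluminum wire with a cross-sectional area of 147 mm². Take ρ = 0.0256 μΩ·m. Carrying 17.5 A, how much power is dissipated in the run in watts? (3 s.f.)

0.429 W

ρ = 0.0256 μΩ·m = 2.56×10^-8 Ω·m
Section 1: A_strand = π(1.7600e-03)² = 9.731e-06 m²; R₁ = ρL/(N·A_s) = (2.56×10^-8)(2.25)/(57×9.731e-06) = 1.038×10^-4 Ω
Section 2: A = 147 mm² = 1.470e-04 m²
R₂ = (2.56×10^-8)(7.44)/(1.470e-04) = 0.001296 Ω
R = R₁ + R₂ = 0.0014 Ω
P = I²R = (17.5)² × 0.0014 = 0.429 W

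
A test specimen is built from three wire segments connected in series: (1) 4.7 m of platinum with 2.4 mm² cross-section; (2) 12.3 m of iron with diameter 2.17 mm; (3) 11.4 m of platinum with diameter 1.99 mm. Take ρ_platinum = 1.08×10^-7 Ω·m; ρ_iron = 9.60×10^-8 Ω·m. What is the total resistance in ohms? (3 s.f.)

0.927 Ω

Seg 1: A = 2.4 mm² = 2.400e-06 m²
R_1 = (1.08×10^-7)(4.7)/(2.400e-06) = 0.2115 Ω
Seg 2: A = π(d/2)² = π(1.0850e-03 m)² = 3.698e-06 m²
R_2 = (9.60×10^-8)(12.3)/(3.698e-06) = 0.3193 Ω
Seg 3: A = π(d/2)² = π(9.9500e-04 m)² = 3.110e-06 m²
R_3 = (1.08×10^-7)(11.4)/(3.110e-06) = 0.3959 Ω
R_total = R_1 + R_2 + R_3 = 0.927 Ω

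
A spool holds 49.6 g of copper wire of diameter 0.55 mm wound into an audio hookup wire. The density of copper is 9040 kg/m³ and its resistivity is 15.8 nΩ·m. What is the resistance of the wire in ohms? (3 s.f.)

ρ = 15.8 nΩ·m = 1.58×10^-8 Ω·m
A = π(d/2)² = π(2.7500e-04 m)² = 2.3758e-07 m²
L = m/(density·A) = 0.0496/(9040×2.3758e-07) = 23.09 m
R = ρL/A = (1.58×10^-8)(23.09)/(2.3758e-07) = 1.54 Ω

1.54 Ω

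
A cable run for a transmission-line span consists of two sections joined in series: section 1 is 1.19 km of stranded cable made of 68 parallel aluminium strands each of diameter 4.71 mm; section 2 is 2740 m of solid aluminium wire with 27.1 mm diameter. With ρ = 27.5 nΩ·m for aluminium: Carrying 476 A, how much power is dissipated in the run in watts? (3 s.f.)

ρ = 27.5 nΩ·m = 2.75×10^-8 Ω·m
Section 1: A_strand = π(2.3550e-03)² = 1.742e-05 m²; R₁ = ρL/(N·A_s) = (2.75×10^-8)(1190)/(68×1.742e-05) = 0.02762 Ω
Section 2: A = π(d/2)² = π(1.3550e-02 m)² = 5.768e-04 m²
R₂ = (2.75×10^-8)(2740)/(5.768e-04) = 0.1306 Ω
R = R₁ + R₂ = 0.1583 Ω
P = I²R = (476)² × 0.1583 = 35900 W

35900 W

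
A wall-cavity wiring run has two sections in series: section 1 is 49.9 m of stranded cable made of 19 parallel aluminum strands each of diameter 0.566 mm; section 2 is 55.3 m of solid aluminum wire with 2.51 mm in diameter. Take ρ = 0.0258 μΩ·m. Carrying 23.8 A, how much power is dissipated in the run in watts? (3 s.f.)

316 W

ρ = 0.0258 μΩ·m = 2.58×10^-8 Ω·m
Section 1: A_strand = π(2.8300e-04)² = 2.516e-07 m²; R₁ = ρL/(N·A_s) = (2.58×10^-8)(49.9)/(19×2.516e-07) = 0.2693 Ω
Section 2: A = π(d/2)² = π(1.2550e-03 m)² = 4.948e-06 m²
R₂ = (2.58×10^-8)(55.3)/(4.948e-06) = 0.2883 Ω
R = R₁ + R₂ = 0.5576 Ω
P = I²R = (23.8)² × 0.5576 = 316 W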